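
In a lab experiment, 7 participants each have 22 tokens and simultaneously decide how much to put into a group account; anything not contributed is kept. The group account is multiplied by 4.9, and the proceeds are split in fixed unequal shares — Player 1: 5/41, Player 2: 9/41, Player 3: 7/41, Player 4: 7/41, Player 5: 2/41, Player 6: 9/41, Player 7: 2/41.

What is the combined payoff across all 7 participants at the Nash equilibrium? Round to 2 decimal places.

A player with share s gets back 4.9·s per unit contributed, so full contribution is dominant for anyone with s > 1/4.9 = 0.2041 and zero contribution is dominant for anyone below.
The shares above 0.2041 belong to Player 2 and Player 6, contributing 22 each; the remaining 5 contribute 0. Total contributed: 44.
The group account pays out 4.9 × 44 = 215.60 in total (split across the unequal shares, but the aggregate is all that matters for the group sum).
The 5 free-riders keep 22 each, adding 110. Group total = 110 + 215.60 = 325.60.

325.60 tokens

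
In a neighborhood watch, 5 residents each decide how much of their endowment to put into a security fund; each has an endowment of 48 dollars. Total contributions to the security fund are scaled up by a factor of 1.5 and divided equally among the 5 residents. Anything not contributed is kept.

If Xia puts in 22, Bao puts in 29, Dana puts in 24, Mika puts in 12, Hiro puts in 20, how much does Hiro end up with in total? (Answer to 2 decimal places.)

60.10 dollars

Total contributed: 22 + 29 + 24 + 12 + 20 = 107.
Each receives 1.5 × 107 / 5 = 32.10 from the security fund.
Hiro keeps 48 − 20 = 28, so Hiro's payoff is 28 + 32.10 = 60.10.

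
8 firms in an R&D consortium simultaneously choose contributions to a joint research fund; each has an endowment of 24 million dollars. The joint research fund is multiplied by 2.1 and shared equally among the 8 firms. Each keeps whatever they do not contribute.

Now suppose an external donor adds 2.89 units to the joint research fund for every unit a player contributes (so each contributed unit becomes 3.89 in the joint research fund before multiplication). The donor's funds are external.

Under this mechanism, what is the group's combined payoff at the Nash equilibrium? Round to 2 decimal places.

The effective private return per unit is now 2.1 × 3.89 / 8 = 1.0211 > 1, so every player's dominant strategy flips to full contribution.
At the Nash equilibrium everyone contributes 24. Group total payoff = 2.1 × 3.89 × 192 = 1568.45.

1568.45 million dollars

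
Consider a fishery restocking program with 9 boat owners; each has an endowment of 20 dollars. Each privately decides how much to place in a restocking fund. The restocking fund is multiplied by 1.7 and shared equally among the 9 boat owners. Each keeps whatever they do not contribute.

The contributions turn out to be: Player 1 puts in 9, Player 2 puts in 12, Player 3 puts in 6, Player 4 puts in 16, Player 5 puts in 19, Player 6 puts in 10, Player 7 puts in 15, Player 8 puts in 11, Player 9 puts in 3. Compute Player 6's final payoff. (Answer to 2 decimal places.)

Total contributed: 9 + 12 + 6 + 16 + 19 + 10 + 15 + 11 + 3 = 101.
Each receives 1.7 × 101 / 9 = 19.08 from the restocking fund.
Player 6 keeps 20 − 10 = 10, so Player 6's payoff is 10 + 19.08 = 29.08.

29.08 dollars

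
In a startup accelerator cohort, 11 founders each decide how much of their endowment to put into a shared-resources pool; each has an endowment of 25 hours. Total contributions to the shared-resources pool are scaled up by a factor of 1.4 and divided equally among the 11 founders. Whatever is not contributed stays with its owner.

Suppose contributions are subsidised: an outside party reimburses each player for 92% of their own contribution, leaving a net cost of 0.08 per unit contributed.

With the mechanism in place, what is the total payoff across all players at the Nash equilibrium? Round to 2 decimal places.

638.00 hours

With the mechanism, a contributed unit returns (1.4/11) / 0.08 = 1.5909 per unit of net cost to the contributor — now above 1 — so contributing fully is weakly dominant for every player.
So the Nash equilibrium is full contribution by all 11; the group earns 11 × (25 × 0.92 + 1.4 × 25) = 638.00.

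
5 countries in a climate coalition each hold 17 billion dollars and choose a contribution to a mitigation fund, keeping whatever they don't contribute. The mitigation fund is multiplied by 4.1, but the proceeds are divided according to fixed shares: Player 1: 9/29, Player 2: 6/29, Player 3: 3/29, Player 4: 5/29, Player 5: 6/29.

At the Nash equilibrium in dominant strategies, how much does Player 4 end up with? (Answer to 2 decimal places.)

29.02 billion dollars

A player with share s gets back 4.1·s per unit contributed, so full contribution is dominant for anyone with s > 1/4.1 = 0.2439 and zero contribution is dominant for anyone below.
Player 1 alone (share 9/29) is above the threshold, contributing 17; the remaining 4 contribute 0. Total contributed: 17.
Player 4 keeps 17 and receives 4.1 × 17 × 5/29 = 12.02 from the mitigation fund, for a payoff of 29.02.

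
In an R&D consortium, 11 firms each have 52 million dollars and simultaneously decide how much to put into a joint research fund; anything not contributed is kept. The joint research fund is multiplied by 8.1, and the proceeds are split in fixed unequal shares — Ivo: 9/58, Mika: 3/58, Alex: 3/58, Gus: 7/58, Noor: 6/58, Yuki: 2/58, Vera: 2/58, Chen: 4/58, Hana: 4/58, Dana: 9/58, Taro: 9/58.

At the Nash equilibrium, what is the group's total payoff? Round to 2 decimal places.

1679.60 million dollars

A player with share s gets back 8.1·s per unit contributed, so full contribution is dominant for anyone with s > 1/8.1 = 0.1235 and zero contribution is dominant for anyone below.
Ivo, Dana and Taro are above the threshold, contributing 52 each; the remaining 8 contribute 0. Total contributed: 156.
The joint research fund pays out 8.1 × 156 = 1263.60 in total (split across the unequal shares, but the aggregate is all that matters for the group sum).
The 8 free-riders keep 52 each, adding 416. Group total = 416 + 1263.60 = 1679.60.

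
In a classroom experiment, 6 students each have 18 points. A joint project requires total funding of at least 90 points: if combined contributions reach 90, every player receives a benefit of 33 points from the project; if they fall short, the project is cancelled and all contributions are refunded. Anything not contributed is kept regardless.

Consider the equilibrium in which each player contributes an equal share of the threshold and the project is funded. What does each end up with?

Equal share of the threshold: 90/6 = 15.
At this profile no one gains by cutting their contribution: any cut drops the total below 90, the project is cancelled, contributions are refunded, and the deviator ends with 18, which is less than 18 − 15 + 33 = 36. Contributing more than 15 just wastes the excess. So contributing exactly 15 is a best response.
Each player's payoff: 18 − 15 + 33 = 36.

36 points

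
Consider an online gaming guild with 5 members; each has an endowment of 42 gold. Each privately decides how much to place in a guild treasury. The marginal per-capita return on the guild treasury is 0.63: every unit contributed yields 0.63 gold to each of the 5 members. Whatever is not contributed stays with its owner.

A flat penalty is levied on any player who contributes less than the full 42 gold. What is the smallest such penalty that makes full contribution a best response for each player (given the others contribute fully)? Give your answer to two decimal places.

15.54 gold

Given the others contribute fully, the best deviation is to contribute 0 (any partial contribution still incurs the fine and gives up units whose private return 0.63 is below 1).
Deviating from 42 to 0 saves 42 gold but forfeits the deviator's share of the drop in the guild treasury: 0.63 × 42 = 26.46.
So the deviation gain is 42 − 26.46 = 15.54, and the fine must be at least 15.54 gold to wipe it out.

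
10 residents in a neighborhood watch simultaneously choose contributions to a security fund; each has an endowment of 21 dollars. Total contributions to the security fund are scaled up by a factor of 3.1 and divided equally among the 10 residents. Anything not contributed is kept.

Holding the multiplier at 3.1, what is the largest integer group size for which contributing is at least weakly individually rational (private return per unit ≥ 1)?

3

Private return per unit is 3.1/(group size), which is ≥ 1 whenever the group size is ≤ 3.1.
The largest such integer is 3.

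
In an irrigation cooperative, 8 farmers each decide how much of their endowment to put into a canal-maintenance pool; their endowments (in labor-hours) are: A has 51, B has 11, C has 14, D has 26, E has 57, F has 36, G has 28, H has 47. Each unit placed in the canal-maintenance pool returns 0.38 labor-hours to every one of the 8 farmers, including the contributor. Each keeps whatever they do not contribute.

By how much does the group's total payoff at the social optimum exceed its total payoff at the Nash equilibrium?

550.80 labor-hours

The private return per contributed unit is 0.38 < 1 for everyone, so the Nash equilibrium is zero contribution and the group total is Σ E_j = 51 + 11 + 14 + 26 + 57 + 36 + 28 + 47 = 270.
Each contributed unit returns 3.040 to the group, so the social optimum is full contribution by everyone: group total = 3.040 × 270 = 820.80.
Efficiency loss = (3.040 − 1) × 270 = 550.80.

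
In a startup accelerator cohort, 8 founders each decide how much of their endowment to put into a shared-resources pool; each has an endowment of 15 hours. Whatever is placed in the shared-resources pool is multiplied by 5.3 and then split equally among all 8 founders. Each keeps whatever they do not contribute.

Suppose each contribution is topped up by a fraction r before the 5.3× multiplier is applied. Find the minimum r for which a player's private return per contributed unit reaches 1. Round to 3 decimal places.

With matching at rate r, one contributed unit becomes (1 + r) in the shared-resources pool and returns 5.3 × (1 + r) / 8 to the contributor.
Setting this equal to 1: 1 + r = 8/5.3 = 1.5094.
So the minimum matching rate is r = 1.5094 − 1 = 0.509.

0.509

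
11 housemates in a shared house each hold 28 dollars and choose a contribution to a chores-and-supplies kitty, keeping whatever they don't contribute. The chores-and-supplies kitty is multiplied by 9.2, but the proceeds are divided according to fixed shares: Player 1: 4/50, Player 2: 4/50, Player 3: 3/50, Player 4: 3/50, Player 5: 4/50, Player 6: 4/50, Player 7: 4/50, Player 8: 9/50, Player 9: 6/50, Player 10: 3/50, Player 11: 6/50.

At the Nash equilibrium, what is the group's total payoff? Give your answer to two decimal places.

A player with share s gets back 9.2·s per unit contributed, so full contribution is dominant for anyone with s > 1/9.2 = 0.1087 and zero contribution is dominant for anyone below.
Player 8, Player 9 and Player 11 clear that bar, contributing 28 each; the remaining 8 contribute 0. Total contributed: 84.
The chores-and-supplies kitty pays out 9.2 × 84 = 772.80 in total (split across the unequal shares, but the aggregate is all that matters for the group sum).
The 8 free-riders keep 28 each, adding 224. Group total = 224 + 772.80 = 996.80.

996.80 dollars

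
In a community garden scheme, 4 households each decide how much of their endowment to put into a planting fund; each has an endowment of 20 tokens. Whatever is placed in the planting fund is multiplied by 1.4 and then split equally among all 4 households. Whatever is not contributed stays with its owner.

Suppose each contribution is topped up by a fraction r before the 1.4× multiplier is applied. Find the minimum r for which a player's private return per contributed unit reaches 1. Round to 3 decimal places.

With matching at rate r, one contributed unit becomes (1 + r) in the planting fund and returns 1.4 × (1 + r) / 4 to the contributor.
Setting this equal to 1: 1 + r = 4/1.4 = 2.8571.
So the minimum matching rate is r = 2.8571 − 1 = 1.857.

1.857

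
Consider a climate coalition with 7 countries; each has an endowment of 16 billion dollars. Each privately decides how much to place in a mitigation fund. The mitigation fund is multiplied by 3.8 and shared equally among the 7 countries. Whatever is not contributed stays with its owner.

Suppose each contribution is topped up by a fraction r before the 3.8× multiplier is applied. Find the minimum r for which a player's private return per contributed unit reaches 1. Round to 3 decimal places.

0.842

With matching at rate r, one contributed unit becomes (1 + r) in the mitigation fund and returns 3.8 × (1 + r) / 7 to the contributor.
Setting this equal to 1: 1 + r = 7/3.8 = 1.8421.
So the minimum matching rate is r = 1.8421 − 1 = 0.842.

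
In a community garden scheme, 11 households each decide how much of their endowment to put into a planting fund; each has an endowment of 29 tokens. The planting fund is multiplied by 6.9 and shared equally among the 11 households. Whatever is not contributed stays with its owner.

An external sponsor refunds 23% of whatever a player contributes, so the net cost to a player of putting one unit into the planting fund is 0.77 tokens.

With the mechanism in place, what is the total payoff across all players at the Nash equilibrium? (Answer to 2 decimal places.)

319.00 tokens

With the mechanism, a contributed unit returns (6.9/11) / 0.77 = 0.8146 per unit of net cost — still below 1 — so contributing 0 remains dominant for every player.
Everyone keeps their endowment and the group total is 11 × 29 = 319.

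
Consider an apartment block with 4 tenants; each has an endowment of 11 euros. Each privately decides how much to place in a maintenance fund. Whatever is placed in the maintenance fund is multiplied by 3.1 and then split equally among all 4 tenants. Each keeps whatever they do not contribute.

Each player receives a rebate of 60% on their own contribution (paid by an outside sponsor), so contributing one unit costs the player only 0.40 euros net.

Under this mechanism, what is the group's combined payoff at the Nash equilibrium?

162.80 euros

With the mechanism, a contributed unit returns (3.1/4) / 0.40 = 1.9375 per unit of net cost to the contributor — now above 1 — so contributing fully is weakly dominant for every player.
So the Nash equilibrium is full contribution by all 4; the group earns 4 × (11 × 0.60 + 3.1 × 11) = 162.80.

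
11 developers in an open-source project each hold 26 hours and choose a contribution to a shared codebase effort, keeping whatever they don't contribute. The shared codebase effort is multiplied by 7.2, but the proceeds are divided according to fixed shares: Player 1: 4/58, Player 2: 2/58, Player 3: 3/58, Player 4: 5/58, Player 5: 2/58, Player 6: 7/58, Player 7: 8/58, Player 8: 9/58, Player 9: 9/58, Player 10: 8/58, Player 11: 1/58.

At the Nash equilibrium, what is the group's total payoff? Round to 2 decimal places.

608.40 hours

A player with share s gets back 7.2·s per unit contributed, so full contribution is dominant for anyone with s > 1/7.2 = 0.1389 and zero contribution is dominant for anyone below.
Player 8 and Player 9 clear that bar, contributing 26 each; the remaining 9 contribute 0. Total contributed: 52.
The shared codebase effort pays out 7.2 × 52 = 374.40 in total (split across the unequal shares, but the aggregate is all that matters for the group sum).
The 9 free-riders keep 26 each, adding 234. Group total = 234 + 374.40 = 608.40.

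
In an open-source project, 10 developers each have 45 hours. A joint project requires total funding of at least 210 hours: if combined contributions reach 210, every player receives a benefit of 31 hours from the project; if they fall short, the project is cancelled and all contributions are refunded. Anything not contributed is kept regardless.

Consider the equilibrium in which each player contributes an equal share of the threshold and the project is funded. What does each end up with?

55 hours

Equal share of the threshold: 210/10 = 21.
At this profile no one gains by cutting their contribution: any cut drops the total below 210, the project is cancelled, contributions are refunded, and the deviator ends with 45, which is less than 45 − 21 + 31 = 55. Contributing more than 21 just wastes the excess. So contributing exactly 21 is a best response.
Each player's payoff: 45 − 21 + 31 = 55.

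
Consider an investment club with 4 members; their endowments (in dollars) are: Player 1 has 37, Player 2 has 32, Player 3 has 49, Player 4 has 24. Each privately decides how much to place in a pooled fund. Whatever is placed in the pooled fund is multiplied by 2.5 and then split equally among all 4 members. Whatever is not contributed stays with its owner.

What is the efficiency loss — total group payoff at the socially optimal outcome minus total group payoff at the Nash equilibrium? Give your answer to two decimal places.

The private return per contributed unit is 2.5/4 = 0.6250 < 1 for every player regardless of endowment, so the Nash equilibrium is zero contribution and the group total is Σ E_j = 37 + 32 + 49 + 24 = 142.
Each contributed unit returns 2.500 to the group, so the social optimum is full contribution by everyone: group total = 2.500 × 142 = 355.00.
Efficiency loss = (2.500 − 1) × 142 = 213.00.

213.00 dollars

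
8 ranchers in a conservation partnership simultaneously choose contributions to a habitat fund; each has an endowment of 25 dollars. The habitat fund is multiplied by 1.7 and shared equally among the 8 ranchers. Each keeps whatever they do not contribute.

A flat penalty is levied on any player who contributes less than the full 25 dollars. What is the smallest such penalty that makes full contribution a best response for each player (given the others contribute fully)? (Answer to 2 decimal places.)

19.69 dollars

Given the others contribute fully, the best deviation is to contribute 0 (any partial contribution still incurs the fine and gives up units whose private return 0.2125 is below 1).
Deviating from 25 to 0 saves 25 dollars but forfeits the deviator's share of the drop in the habitat fund: 1.7/8 × 25 = 5.31.
So the deviation gain is 25 − 5.31 = 19.69, and the fine must be at least 19.69 dollars to wipe it out.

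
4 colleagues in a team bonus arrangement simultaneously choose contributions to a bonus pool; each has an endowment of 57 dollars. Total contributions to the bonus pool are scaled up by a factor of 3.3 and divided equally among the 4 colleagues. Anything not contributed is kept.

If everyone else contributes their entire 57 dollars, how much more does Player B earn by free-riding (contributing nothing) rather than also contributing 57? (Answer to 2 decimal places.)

Switching from a contribution of 57 to 0 lets Player B keep an extra 57 dollars, but lowers the bonus pool by 57, which costs Player B their own share of that drop: 3.3/4 × 57 = 47.02.
Net gain = 57 − 47.02 = 9.98. The private return per contributed unit (0.8250) is below 1, so free-riding is indeed the best response regardless of what the others do.

9.98 dollars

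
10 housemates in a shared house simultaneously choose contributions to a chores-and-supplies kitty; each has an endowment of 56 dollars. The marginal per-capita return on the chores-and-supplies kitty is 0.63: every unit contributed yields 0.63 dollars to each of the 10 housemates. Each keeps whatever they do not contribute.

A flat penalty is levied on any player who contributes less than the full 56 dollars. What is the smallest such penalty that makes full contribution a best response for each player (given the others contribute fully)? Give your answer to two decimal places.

Given the others contribute fully, the best deviation is to contribute 0 (any partial contribution still incurs the fine and gives up units whose private return 0.63 is below 1).
Deviating from 56 to 0 saves 56 dollars but forfeits the deviator's share of the drop in the chores-and-supplies kitty: 0.63 × 56 = 35.28.
So the deviation gain is 56 − 35.28 = 20.72, and the fine must be at least 20.72 dollars to wipe it out.

20.72 dollars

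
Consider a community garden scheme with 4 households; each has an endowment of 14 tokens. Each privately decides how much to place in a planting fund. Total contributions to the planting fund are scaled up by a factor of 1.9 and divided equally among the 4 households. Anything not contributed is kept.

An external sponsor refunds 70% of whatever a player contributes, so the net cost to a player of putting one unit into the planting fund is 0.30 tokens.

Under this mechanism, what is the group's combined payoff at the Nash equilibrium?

145.60 tokens

Under the mechanism each unit contributed yields (1.9/4) / 0.30 = 1.5833 back to its contributor per unit of net cost, which exceeds 1, making full contribution the dominant choice for everyone.
So the Nash equilibrium is full contribution by all 4; the group earns 4 × (14 × 0.70 + 1.9 × 14) = 145.60.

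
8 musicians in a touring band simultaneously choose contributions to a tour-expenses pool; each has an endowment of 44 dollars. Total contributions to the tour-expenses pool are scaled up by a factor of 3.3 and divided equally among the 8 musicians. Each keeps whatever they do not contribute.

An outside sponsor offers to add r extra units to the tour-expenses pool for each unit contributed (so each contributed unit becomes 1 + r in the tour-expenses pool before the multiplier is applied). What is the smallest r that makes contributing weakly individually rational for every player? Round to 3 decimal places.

1.424

With matching at rate r, one contributed unit becomes (1 + r) in the tour-expenses pool and returns 3.3 × (1 + r) / 8 to the contributor.
Setting this equal to 1: 1 + r = 8/3.3 = 2.4242.
So the minimum matching rate is r = 2.4242 − 1 = 1.424.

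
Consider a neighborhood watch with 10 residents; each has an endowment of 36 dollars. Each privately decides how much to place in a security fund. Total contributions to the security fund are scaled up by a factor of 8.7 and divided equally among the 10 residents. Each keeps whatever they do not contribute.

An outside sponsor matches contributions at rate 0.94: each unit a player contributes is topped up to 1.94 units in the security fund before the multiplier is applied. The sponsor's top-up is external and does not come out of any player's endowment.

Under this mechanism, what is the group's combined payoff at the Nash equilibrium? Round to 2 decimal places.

The effective private return per unit is now 8.7 × 1.94 / 10 = 1.6878 > 1, so every player's dominant strategy flips to full contribution.
At the Nash equilibrium everyone contributes 36. Group total payoff = 8.7 × 1.94 × 360 = 6076.08.

6076.08 dollars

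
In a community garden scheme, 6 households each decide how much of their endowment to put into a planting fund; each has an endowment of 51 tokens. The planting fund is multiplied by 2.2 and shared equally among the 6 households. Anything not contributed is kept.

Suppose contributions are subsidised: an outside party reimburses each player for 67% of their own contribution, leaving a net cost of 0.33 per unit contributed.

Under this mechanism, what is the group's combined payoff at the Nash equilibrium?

With the mechanism, a contributed unit returns (2.2/6) / 0.33 = 1.1111 per unit of net cost to the contributor — now above 1 — so contributing fully is weakly dominant for every player.
So the Nash equilibrium is full contribution by all 6; the group earns 6 × (51 × 0.67 + 2.2 × 51) = 878.22.

878.22 tokens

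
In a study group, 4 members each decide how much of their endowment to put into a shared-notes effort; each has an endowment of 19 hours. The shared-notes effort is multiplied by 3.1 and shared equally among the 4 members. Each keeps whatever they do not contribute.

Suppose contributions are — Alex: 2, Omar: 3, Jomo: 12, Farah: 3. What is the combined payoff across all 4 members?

Total contributed: 2 + 3 + 12 + 3 = 20; total kept: 4 × 19 − 20 = 56.
The shared-notes effort pays out 3.1 × 20 = 62.00 in aggregate.
Group total = 56 + 62.00 = 118.00.

118.00 hours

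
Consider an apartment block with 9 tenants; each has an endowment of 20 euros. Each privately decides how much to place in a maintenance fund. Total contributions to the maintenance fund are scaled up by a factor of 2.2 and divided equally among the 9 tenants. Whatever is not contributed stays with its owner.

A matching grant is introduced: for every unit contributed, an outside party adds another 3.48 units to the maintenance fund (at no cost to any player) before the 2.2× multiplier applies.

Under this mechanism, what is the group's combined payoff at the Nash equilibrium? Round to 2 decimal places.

With the mechanism, a contributed unit returns 2.2 × 4.48 / 9 = 1.0951 per unit of net cost to the contributor — now above 1 — so contributing fully is weakly dominant for every player.
At the Nash equilibrium everyone contributes 20. Group total payoff = 2.2 × 4.48 × 180 = 1774.08.

1774.08 euros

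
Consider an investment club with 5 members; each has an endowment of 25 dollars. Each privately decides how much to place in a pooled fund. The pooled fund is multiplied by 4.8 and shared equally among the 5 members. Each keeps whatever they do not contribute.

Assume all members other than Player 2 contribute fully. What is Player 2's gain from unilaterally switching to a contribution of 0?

1.00 dollars

Switching from a contribution of 25 to 0 lets Player 2 keep an extra 25 dollars, but lowers the pooled fund by 25, which costs Player 2 their own share of that drop: 4.8/5 × 25 = 24.00.
Net gain = 25 − 24.00 = 1.00. The private return per contributed unit (0.9600) is below 1, so free-riding is indeed the best response regardless of what the others do.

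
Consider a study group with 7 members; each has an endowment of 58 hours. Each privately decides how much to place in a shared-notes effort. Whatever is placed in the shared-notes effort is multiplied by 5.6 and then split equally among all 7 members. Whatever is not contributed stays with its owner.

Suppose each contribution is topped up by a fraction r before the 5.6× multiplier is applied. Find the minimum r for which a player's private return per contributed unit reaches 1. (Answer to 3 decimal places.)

0.250

With matching at rate r, one contributed unit becomes (1 + r) in the shared-notes effort and returns 5.6 × (1 + r) / 7 to the contributor.
Setting this equal to 1: 1 + r = 7/5.6 = 1.2500.
So the minimum matching rate is r = 1.2500 − 1 = 0.250.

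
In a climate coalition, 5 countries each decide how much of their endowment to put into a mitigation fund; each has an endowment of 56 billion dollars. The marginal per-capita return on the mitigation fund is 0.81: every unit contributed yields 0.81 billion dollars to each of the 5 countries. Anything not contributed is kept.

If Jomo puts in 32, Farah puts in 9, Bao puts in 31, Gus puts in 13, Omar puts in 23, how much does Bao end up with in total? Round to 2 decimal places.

Total contributed: 32 + 9 + 31 + 13 + 23 = 108.
Each receives 0.81 × 108 = 87.48 from the mitigation fund.
Bao keeps 56 − 31 = 25, so Bao's payoff is 25 + 87.48 = 112.48.

112.48 billion dollars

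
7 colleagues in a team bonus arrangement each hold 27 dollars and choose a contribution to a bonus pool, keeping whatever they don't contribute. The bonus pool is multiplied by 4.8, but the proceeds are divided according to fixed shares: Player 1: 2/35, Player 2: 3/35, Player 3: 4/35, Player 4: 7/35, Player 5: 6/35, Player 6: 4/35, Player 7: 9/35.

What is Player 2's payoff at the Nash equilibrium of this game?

Each unit j contributes comes back to j as 4.8 × (j's share), so j prefers to contribute only if that share exceeds 1/4.8 = 0.2083; otherwise keeping the unit dominates.
The only share above 0.2083 is Player 7's 9/35, contributing 27; the remaining 6 contribute 0. Total contributed: 27.
Player 2 keeps 27 and receives 4.8 × 27 × 3/35 = 11.11 from the bonus pool, for a payoff of 38.11.

38.11 dollars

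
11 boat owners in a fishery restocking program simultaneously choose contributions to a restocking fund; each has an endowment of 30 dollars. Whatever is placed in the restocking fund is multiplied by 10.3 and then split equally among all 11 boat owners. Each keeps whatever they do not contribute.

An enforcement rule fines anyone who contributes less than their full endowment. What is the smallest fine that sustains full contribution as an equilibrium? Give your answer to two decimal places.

Given the others contribute fully, the best deviation is to contribute 0 (any partial contribution still incurs the fine and gives up units whose private return 0.9364 is below 1).
Deviating from 30 to 0 saves 30 dollars but forfeits the deviator's share of the drop in the restocking fund: 10.3/11 × 30 = 28.09.
So the deviation gain is 30 − 28.09 = 1.91, and the fine must be at least 1.91 dollars to wipe it out.

1.91 dollars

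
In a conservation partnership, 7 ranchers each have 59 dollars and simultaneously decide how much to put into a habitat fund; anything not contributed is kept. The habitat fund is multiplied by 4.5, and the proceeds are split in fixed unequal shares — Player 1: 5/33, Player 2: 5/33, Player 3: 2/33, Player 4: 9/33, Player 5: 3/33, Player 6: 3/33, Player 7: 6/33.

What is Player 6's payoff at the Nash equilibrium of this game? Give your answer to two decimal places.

A player with share s gets back 4.5·s per unit contributed, so full contribution is dominant for anyone with s > 1/4.5 = 0.2222 and zero contribution is dominant for anyone below.
The only share above 0.2222 is Player 4's 9/33, contributing 59; the remaining 6 contribute 0. Total contributed: 59.
Player 6 keeps 59 and receives 4.5 × 59 × 3/33 = 24.14 from the habitat fund, for a payoff of 83.14.

83.14 dollars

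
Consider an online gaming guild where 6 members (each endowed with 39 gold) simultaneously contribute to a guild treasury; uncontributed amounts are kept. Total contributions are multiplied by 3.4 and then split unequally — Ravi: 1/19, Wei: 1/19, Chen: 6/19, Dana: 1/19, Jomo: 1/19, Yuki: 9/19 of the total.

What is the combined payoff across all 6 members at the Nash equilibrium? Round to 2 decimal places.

Each unit j contributes comes back to j as 3.4 × (j's share), so j prefers to contribute only if that share exceeds 1/3.4 = 0.2941; otherwise keeping the unit dominates.
Chen and Yuki clear that bar, contributing 39 each; the remaining 4 contribute 0. Total contributed: 78.
The guild treasury pays out 3.4 × 78 = 265.20 in total (split across the unequal shares, but the aggregate is all that matters for the group sum).
The 4 free-riders keep 39 each, adding 156. Group total = 156 + 265.20 = 421.20.

421.20 gold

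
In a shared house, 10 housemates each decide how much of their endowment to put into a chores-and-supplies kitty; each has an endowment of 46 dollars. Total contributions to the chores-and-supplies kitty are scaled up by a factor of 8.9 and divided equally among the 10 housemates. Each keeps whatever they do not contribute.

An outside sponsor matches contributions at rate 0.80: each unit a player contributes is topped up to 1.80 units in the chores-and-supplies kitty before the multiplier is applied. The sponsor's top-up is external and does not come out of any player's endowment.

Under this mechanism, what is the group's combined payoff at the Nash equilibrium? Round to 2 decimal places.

7369.20 dollars

Under the mechanism each unit contributed yields 8.9 × 1.80 / 10 = 1.6020 back to its contributor per unit of net cost, which exceeds 1, making full contribution the dominant choice for everyone.
So the Nash equilibrium is full contribution by all 10; the group earns 8.9 × 1.80 × 460 = 7369.20.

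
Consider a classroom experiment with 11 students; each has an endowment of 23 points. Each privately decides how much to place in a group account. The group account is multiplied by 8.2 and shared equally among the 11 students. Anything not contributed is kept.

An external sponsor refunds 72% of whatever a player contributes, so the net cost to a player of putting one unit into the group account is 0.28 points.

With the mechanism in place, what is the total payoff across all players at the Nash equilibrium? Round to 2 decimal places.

Under the mechanism each unit contributed yields (8.2/11) / 0.28 = 2.6623 back to its contributor per unit of net cost, which exceeds 1, making full contribution the dominant choice for everyone.
At the Nash equilibrium everyone contributes 23. Group total payoff = 11 × (23 × 0.72 + 8.2 × 23) = 2256.76.

2256.76 points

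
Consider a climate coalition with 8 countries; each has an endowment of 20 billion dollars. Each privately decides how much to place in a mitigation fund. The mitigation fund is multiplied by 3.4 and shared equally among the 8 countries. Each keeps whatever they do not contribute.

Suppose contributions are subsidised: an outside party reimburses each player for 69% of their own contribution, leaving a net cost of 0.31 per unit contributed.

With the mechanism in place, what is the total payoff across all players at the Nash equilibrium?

The effective private return per unit is now (3.4/8) / 0.31 = 1.3710 > 1, so every player's dominant strategy flips to full contribution.
At the Nash equilibrium everyone contributes 20. Group total payoff = 8 × (20 × 0.69 + 3.4 × 20) = 654.40.

654.40 billion dollars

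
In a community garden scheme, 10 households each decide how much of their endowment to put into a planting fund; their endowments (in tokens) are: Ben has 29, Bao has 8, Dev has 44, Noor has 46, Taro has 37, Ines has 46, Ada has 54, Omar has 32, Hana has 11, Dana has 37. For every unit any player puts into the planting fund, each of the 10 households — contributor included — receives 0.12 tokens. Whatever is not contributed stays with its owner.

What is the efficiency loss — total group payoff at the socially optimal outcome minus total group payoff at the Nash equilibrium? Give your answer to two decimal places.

68.80 tokens

The private return per contributed unit is 0.12 < 1 for everyone, so the Nash equilibrium is zero contribution and the group total is Σ E_j = 29 + 8 + 44 + 46 + 37 + 46 + 54 + 32 + 11 + 37 = 344.
Each contributed unit returns 1.200 to the group, so the social optimum is full contribution by everyone: group total = 1.200 × 344 = 412.80.
Efficiency loss = (1.200 − 1) × 344 = 68.80.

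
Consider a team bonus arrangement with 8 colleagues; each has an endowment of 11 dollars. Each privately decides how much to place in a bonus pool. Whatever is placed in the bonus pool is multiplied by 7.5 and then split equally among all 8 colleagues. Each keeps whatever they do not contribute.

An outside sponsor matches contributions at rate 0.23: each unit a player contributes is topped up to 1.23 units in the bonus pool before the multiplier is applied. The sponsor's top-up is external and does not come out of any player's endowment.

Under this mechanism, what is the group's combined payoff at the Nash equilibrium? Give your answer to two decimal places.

811.80 dollars

Under the mechanism each unit contributed yields 7.5 × 1.23 / 8 = 1.1531 back to its contributor per unit of net cost, which exceeds 1, making full contribution the dominant choice for everyone.
So the Nash equilibrium is full contribution by all 8; the group earns 7.5 × 1.23 × 88 = 811.80.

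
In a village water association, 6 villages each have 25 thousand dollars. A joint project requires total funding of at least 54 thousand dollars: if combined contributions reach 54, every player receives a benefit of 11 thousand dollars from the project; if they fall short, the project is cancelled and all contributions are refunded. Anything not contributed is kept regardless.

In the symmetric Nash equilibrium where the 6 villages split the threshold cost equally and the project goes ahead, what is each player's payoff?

Equal share of the threshold: 54/6 = 9.
At this profile no one gains by cutting their contribution: any cut drops the total below 54, the project is cancelled, contributions are refunded, and the deviator ends with 25, which is less than 25 − 9 + 11 = 27. Contributing more than 9 just wastes the excess. So contributing exactly 9 is a best response.
Each player's payoff: 25 − 9 + 11 = 27.

27 thousand dollars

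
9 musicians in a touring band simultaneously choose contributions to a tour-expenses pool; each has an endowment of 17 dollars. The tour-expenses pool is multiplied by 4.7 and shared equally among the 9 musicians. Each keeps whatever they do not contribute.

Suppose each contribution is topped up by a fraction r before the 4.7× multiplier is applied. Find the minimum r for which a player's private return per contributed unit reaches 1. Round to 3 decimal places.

With matching at rate r, one contributed unit becomes (1 + r) in the tour-expenses pool and returns 4.7 × (1 + r) / 9 to the contributor.
Setting this equal to 1: 1 + r = 9/4.7 = 1.9149.
So the minimum matching rate is r = 1.9149 − 1 = 0.915.

0.915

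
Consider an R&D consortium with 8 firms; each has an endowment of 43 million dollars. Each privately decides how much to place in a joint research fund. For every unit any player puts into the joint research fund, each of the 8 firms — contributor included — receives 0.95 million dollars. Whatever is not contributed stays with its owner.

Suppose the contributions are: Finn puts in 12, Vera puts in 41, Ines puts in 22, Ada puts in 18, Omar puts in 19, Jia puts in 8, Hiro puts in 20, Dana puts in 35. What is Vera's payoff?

Total contributed: 12 + 41 + 22 + 18 + 19 + 8 + 20 + 35 = 175.
Each receives 0.95 × 175 = 166.25 from the joint research fund.
Vera keeps 43 − 41 = 2, so Vera's payoff is 2 + 166.25 = 168.25.

168.25 million dollars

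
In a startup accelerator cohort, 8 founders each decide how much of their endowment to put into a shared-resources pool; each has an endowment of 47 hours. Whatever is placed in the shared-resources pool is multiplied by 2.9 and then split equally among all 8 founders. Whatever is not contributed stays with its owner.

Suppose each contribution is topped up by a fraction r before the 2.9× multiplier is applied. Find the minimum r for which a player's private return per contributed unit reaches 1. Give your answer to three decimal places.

With matching at rate r, one contributed unit becomes (1 + r) in the shared-resources pool and returns 2.9 × (1 + r) / 8 to the contributor.
Setting this equal to 1: 1 + r = 8/2.9 = 2.7586.
So the minimum matching rate is r = 2.7586 − 1 = 1.759.

1.759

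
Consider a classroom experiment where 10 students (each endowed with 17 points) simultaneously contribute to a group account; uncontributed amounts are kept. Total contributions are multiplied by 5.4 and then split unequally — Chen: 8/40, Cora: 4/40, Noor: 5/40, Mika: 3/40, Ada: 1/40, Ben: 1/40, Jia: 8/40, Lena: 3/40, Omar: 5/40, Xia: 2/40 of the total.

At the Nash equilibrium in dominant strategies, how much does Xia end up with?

26.18 points

Player j's private return per contributed unit is 5.4 × (j's share). Contributing is weakly dominant for j when that share is at least 1/5.4 = 0.1852, and contributing 0 is dominant otherwise.
The shares above 0.1852 belong to Chen and Jia, contributing 17 each; the remaining 8 contribute 0. Total contributed: 34.
Xia keeps 17 and receives 5.4 × 34 × 2/40 = 9.18 from the group account, for a payoff of 26.18.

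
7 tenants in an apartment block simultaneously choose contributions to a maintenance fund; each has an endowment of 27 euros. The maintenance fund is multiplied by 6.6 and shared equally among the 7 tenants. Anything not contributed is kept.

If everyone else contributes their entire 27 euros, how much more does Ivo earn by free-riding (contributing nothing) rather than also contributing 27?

Switching from a contribution of 27 to 0 lets Ivo keep an extra 27 euros, but lowers the maintenance fund by 27, which costs Ivo their own share of that drop: 6.6/7 × 27 = 25.46.
Net gain = 27 − 25.46 = 1.54. The private return per contributed unit (0.9429) is below 1, so free-riding is indeed the best response regardless of what the others do.

1.54 euros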